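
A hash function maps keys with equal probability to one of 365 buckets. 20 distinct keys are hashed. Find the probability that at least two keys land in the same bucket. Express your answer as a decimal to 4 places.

It's easier to compute the probability that all 20 are distinct.
P(all distinct) = 365/365 · 364/365 · ··· · 346/365 ≈ 0.5886.
So the probability of at least one match is 1 − 0.5886 = 0.4114.

0.4114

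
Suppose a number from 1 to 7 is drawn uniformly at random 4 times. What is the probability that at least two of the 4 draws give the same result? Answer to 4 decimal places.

P(all 4 different) = 7/7 · 6/7 · ··· · 4/7 ≈ 0.3499.
P(at least two equal) = 1 − 0.3499 = 0.6501.

0.6501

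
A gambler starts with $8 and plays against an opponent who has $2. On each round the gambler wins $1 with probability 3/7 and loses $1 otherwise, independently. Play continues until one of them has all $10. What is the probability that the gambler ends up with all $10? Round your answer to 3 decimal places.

Let r = q/p = (4/7)/(3/7) = 4/3. The recurrence P(i) = p·P(i+1) + q·P(i−1) with P(0)=0, P(10)=1 gives P(i) = (1 − r^i)/(1 − r^10).
P(8) = (1 − (4/3)^8) / (1 − (4/3)^10) = 75825/141361 ≈ 0.536.

0.536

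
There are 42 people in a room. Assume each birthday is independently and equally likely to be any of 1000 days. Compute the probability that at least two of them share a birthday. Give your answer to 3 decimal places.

It's easier to compute the probability that all 42 are distinct.
P(all distinct) = 1000/1000 · 999/1000 · ··· · 959/1000 ≈ 0.418.
So the probability of at least one match is 1 − 0.418 = 0.582.

0.582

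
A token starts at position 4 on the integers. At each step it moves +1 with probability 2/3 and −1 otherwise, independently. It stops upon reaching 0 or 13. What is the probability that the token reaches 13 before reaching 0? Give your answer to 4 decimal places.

Let r = q/p = (1/3)/(2/3) = 1/2. The recurrence P(i) = p·P(i+1) + q·P(i−1) with P(0)=0, P(13)=1 gives P(i) = (1 − r^i)/(1 − r^13).
P(4) = (1 − (1/2)^4) / (1 − (1/2)^13) = 7680/8191 ≈ 0.9376.

0.9376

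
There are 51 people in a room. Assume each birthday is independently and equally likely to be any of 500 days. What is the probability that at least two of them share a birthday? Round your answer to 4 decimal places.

It's easier to compute the probability that all 51 are distinct.
P(all distinct) = 500/500 · 499/500 · ··· · 450/500 ≈ 0.0713.
So the probability of at least one match is 1 − 0.0713 = 0.9287.

0.9287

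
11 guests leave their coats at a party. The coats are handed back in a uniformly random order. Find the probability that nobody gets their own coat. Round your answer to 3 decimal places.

0.368

This is the derangement probability: permutations of 11 with no fixed point.
D(11) = 11! · (1 − 1/1! + 1/2! − ··· + (−1)^11/11!) = 14684570.
P = 14684570/39916800 = 1468457/3991680 ≈ 0.368.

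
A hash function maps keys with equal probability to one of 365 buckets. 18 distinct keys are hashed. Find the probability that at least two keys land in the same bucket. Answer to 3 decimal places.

It's easier to compute the probability that all 18 are distinct.
P(all distinct) = 365/365 · 364/365 · ··· · 348/365 ≈ 0.653.
So the probability of at least one match is 1 − 0.653 = 0.347.

0.347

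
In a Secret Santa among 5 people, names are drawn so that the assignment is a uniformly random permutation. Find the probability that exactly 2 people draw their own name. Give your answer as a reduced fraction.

1/6

Choose which 2 of the 5 are fixed: C(5,2) = 10 ways.
The remaining 3 must have no fixed point: D(3) = 2.
P = 10·2/120 = 1/6.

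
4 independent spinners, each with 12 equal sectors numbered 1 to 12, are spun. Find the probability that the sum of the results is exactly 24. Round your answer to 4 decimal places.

There are 12^4 = 20736 equally likely outcomes.
The number of ordered 4-tuples from {1,…,12} summing to 24 is 1111.
P(sum = 24) = 1111/20736 ≈ 0.0536.

0.0536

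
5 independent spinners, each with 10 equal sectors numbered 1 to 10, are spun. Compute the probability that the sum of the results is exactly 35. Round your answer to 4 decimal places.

0.0325

There are 10^5 = 100000 equally likely outcomes.
The number of ordered 5-tuples from {1,…,10} summing to 35 is 3246.
P(sum = 35) = 3246/100000 = 1623/50000 ≈ 0.0325.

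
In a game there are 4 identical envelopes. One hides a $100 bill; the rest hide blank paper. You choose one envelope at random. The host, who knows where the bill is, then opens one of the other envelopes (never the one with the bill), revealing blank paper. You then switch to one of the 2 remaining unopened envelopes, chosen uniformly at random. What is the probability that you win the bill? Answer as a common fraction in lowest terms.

3/8

Your original envelope holds the bill with probability 1/4, so the other 3 collectively hold it with probability 3/4.
The host can always find an empty envelope to open, so this doesn't change that 3/4; it is now spread over the 2 remaining unopened envelopes.
P(win by switching) = (3/4) · (1/2) = 3/8.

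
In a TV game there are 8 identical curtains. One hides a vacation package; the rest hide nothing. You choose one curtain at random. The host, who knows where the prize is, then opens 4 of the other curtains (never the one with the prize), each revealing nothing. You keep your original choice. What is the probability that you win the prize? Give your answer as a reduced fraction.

1/8

The host can always open 4 empty curtains regardless of your choice, so the reveals give no information about your original curtain.
P(win by staying) = 1/8.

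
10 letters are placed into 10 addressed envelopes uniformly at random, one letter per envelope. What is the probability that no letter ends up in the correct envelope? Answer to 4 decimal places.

This is the derangement probability: permutations of 10 with no fixed point.
D(10) = 10! · (1 − 1/1! + 1/2! − ··· + (−1)^10/10!) = 1334961.
P = 1334961/3628800 = 16481/44800 ≈ 0.3679.

0.3679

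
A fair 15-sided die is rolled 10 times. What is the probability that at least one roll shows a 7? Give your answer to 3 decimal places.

0.498

P(no roll shows a 7) = (14/15)^10 ≈ 0.502.
P(at least one) = 1 − 0.502 = 0.498.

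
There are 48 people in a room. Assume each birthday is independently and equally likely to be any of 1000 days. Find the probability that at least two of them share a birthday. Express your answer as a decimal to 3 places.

0.682

It's easier to compute the probability that all 48 are distinct.
P(all distinct) = 1000/1000 · 999/1000 · ··· · 953/1000 ≈ 0.318.
So the probability of at least one match is 1 − 0.318 = 0.682.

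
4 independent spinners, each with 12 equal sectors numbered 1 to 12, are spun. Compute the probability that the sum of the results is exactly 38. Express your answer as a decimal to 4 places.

0.0138

There are 12^4 = 20736 equally likely outcomes.
The number of ordered 4-tuples from {1,…,12} summing to 38 is 286.
P(sum = 38) = 286/20736 = 143/10368 ≈ 0.0138.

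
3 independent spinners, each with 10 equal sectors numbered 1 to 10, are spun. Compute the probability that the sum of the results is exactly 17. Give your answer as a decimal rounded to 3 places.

0.075

There are 10^3 = 1000 equally likely outcomes.
The number of ordered 3-tuples from {1,…,10} summing to 17 is 75.
P(sum = 17) = 75/1000 = 3/40 ≈ 0.075.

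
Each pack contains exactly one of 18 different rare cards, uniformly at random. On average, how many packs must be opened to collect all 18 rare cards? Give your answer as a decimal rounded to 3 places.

After i distinct types are collected, each trial gives a new one with probability (18−i)/18, so the expected wait for the next new type is 18/(18−i).
E = 18/18 + 18/17 + 18/16 + 18/15 + 18/14 + 18/13 + 18/12 + 18/11 + 18/10 + 18/9 + 18/8 + 18/7 + 18/6 + 18/5 + 18/4 + 18/3 + 18/2 + 18/1 = 42822903/680680 ≈ 62.912.

62.912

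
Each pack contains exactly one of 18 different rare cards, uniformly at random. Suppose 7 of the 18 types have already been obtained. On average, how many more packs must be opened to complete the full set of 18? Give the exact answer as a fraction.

83711/1540

Starting from 7 distinct types, each trial gives a new one with probability (18−i)/18 when i types are held, so the wait for the next new type is 18/(18−i).
E = 18/11 + 18/10 + 18/9 + 18/8 + 18/7 + 18/6 + 18/5 + 18/4 + 18/3 + 18/2 + 18/1 = 83711/1540.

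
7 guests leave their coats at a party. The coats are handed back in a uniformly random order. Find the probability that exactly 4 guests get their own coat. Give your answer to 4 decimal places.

Choose which 4 of the 7 are fixed: C(7,4) = 35 ways.
The remaining 3 must have no fixed point: D(3) = 2.
P = 35·2/5040 = 1/72 ≈ 0.0139.

0.0139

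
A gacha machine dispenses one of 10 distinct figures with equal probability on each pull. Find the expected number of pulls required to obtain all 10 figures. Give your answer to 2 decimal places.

29.29

After i distinct types are collected, each trial gives a new one with probability (10−i)/10, so the expected wait for the next new type is 10/(10−i).
E = 10/10 + 10/9 + 10/8 + 10/7 + 10/6 + 10/5 + 10/4 + 10/3 + 10/2 + 10/1 = 7381/252 ≈ 29.29.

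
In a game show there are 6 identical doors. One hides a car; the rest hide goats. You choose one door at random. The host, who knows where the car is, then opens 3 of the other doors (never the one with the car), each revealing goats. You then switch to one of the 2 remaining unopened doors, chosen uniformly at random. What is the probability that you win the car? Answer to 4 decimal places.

Your original door holds the car with probability 1/6, so the other 5 collectively hold it with probability 5/6.
The host can always find 3 empty doors to open, so the reveals don't change that 5/6; it is now spread over the 2 remaining unopened doors.
P(win by switching) = (5/6) · (1/2) = 5/12 ≈ 0.4167.

0.4167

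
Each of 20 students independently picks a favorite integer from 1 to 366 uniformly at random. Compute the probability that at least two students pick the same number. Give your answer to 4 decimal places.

It's easier to compute the probability that all 20 are distinct.
P(all distinct) = 366/366 · 365/366 · ··· · 347/366 ≈ 0.5894.
So the probability of at least one match is 1 − 0.5894 = 0.4106.

0.4106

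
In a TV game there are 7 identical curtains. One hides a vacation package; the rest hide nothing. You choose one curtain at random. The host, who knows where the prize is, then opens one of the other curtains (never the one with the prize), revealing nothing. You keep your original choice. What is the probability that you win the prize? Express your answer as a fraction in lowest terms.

The host can always open an empty curtain regardless of your choice, so this gives no information about your original curtain.
P(win by staying) = 1/7.

1/7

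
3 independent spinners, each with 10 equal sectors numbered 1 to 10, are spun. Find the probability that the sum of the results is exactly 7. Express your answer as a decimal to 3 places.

There are 10^3 = 1000 equally likely outcomes.
The number of ordered 3-tuples from {1,…,10} summing to 7 is 15.
P(sum = 7) = 15/1000 = 3/200 ≈ 0.015.

0.015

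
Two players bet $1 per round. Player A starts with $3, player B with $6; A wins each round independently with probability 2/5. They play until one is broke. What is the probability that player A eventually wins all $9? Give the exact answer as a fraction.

64/1009

Let r = q/p = (3/5)/(2/5) = 3/2. The recurrence P(i) = p·P(i+1) + q·P(i−1) with P(0)=0, P(9)=1 gives P(i) = (1 − r^i)/(1 − r^9).
P(3) = (1 − (3/2)^3) / (1 − (3/2)^9) = 64/1009.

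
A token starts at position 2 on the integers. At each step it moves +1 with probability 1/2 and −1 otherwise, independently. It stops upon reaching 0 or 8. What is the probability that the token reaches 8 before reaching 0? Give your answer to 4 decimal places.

0.2500

With a fair step, P(i) = ½P(i−1) + ½P(i+1) with P(0)=0, P(8)=1 has the linear solution P(i) = i/8.
P(2) = 2/8 = 1/4 ≈ 0.2500.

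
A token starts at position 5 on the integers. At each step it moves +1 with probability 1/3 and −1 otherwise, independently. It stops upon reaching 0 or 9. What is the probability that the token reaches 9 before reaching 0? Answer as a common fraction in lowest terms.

Let r = q/p = (2/3)/(1/3) = 2. The recurrence P(i) = p·P(i+1) + q·P(i−1) with P(0)=0, P(9)=1 gives P(i) = (1 − r^i)/(1 − r^9).
P(5) = (1 − (2)^5) / (1 − (2)^9) = 31/511.

31/511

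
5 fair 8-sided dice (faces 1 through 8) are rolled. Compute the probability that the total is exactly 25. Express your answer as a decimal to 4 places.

0.0679

There are 8^5 = 32768 equally likely outcomes.
The number of ordered 5-tuples from {1,…,8} summing to 25 is 2226.
P(sum = 25) = 2226/32768 = 1113/16384 ≈ 0.0679.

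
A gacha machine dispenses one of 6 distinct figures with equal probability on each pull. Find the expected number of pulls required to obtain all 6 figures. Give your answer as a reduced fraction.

After i distinct types are collected, each trial gives a new one with probability (6−i)/6, so the expected wait for the next new type is 6/(6−i).
E = 6/6 + 6/5 + 6/4 + 6/3 + 6/2 + 6/1 = 147/10.

147/10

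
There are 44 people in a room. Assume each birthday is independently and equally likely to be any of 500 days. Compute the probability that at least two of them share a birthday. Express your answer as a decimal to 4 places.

It's easier to compute the probability that all 44 are distinct.
P(all distinct) = 500/500 · 499/500 · ··· · 457/500 ≈ 0.1424.
So the probability of at least one match is 1 − 0.1424 = 0.8576.

0.8576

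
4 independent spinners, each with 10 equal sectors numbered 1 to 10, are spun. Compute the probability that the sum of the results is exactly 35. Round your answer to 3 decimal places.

0.006

There are 10^4 = 10000 equally likely outcomes.
The number of ordered 4-tuples from {1,…,10} summing to 35 is 56.
P(sum = 35) = 56/10000 = 7/1250 ≈ 0.006.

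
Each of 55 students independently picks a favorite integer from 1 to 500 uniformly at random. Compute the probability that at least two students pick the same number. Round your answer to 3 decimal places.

It's easier to compute the probability that all 55 are distinct.
P(all distinct) = 500/500 · 499/500 · ··· · 446/500 ≈ 0.046.
So the probability of at least one match is 1 − 0.046 = 0.954.

0.954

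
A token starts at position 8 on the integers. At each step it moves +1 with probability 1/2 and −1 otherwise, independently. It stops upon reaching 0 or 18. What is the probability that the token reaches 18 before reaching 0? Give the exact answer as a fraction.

4/9

With a fair step, P(i) = ½P(i−1) + ½P(i+1) with P(0)=0, P(18)=1 has the linear solution P(i) = i/18.
P(8) = 8/18 = 4/9.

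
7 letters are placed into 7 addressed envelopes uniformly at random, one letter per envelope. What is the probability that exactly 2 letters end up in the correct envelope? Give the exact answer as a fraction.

Choose which 2 of the 7 are fixed: C(7,2) = 21 ways.
The remaining 5 must have no fixed point: D(5) = 44.
P = 21·44/5040 = 11/60.

11/60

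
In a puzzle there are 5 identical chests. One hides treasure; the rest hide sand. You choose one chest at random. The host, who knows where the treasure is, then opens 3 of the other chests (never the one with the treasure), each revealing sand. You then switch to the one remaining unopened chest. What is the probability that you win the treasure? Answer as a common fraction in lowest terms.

4/5

Your original chest holds the treasure with probability 1/5, so the other 4 collectively hold it with probability 4/5.
The host can always find 3 empty chests to open, so the reveals don't change that 4/5; it is now spread over the 1 remaining unopened chest.
P(win by switching) = (4/5) · (1/1) = 4/5.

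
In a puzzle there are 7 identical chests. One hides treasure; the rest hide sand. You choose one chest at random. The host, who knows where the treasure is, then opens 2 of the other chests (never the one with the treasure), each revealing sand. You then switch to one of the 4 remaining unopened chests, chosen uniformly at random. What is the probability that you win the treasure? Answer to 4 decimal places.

0.2143

Your original chest holds the treasure with probability 1/7, so the other 6 collectively hold it with probability 6/7.
The host can always find 2 empty chests to open, so the reveals don't change that 6/7; it is now spread over the 4 remaining unopened chests.
P(win by switching) = (6/7) · (1/4) = 3/14 ≈ 0.2143.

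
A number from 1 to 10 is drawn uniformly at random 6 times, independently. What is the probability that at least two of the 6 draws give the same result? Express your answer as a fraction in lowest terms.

1061/1250

P(all 6 different) = 10/10 · 9/10 · ··· · 5/10 = 189/1250.
P(at least two equal) = 1 − 189/1250 = 1061/1250.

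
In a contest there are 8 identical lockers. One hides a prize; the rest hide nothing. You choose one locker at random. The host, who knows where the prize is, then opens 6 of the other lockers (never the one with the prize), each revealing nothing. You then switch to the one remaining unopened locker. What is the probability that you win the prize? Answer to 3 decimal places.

Your original locker holds the prize with probability 1/8, so the other 7 collectively hold it with probability 7/8.
The host can always find 6 empty lockers to open, so the reveals don't change that 7/8; it is now spread over the 1 remaining unopened locker.
P(win by switching) = (7/8) · (1/1) = 7/8 ≈ 0.875.

0.875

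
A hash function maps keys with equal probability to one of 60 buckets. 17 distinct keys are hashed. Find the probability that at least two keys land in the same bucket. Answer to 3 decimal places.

It's easier to compute the probability that all 17 are distinct.
P(all distinct) = 60/60 · 59/60 · ··· · 44/60 ≈ 0.081.
So the probability of at least one match is 1 − 0.081 = 0.919.

0.919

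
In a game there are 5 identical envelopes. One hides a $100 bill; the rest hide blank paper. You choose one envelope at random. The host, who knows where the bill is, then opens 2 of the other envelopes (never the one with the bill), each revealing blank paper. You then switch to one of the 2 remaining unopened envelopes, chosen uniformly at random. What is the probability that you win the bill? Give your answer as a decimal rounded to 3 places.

0.400

Your original envelope holds the bill with probability 1/5, so the other 4 collectively hold it with probability 4/5.
The host can always find 2 empty envelopes to open, so the reveals don't change that 4/5; it is now spread over the 2 remaining unopened envelopes.
P(win by switching) = (4/5) · (1/2) = 2/5 ≈ 0.400.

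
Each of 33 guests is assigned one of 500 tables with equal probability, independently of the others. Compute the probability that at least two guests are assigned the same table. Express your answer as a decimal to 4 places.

0.6603

It's easier to compute the probability that all 33 are distinct.
P(all distinct) = 500/500 · 499/500 · ··· · 468/500 ≈ 0.3397.
So the probability of at least one match is 1 − 0.3397 = 0.6603.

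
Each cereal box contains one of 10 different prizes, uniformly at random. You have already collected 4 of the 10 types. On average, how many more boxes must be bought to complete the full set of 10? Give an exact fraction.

Starting from 4 distinct types, each trial gives a new one with probability (10−i)/10 when i types are held, so the wait for the next new type is 10/(10−i).
E = 10/6 + 10/5 + 10/4 + 10/3 + 10/2 + 10/1 = 49/2.

49/2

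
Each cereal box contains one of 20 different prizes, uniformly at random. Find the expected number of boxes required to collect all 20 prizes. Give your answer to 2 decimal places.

After i distinct types are collected, each trial gives a new one with probability (20−i)/20, so the expected wait for the next new type is 20/(20−i).
E = 20/20 + 20/19 + 20/18 + 20/17 + 20/16 + 20/15 + 20/14 + 20/13 + 20/12 + 20/11 + 20/10 + 20/9 + 20/8 + 20/7 + 20/6 + 20/5 + 20/4 + 20/3 + 20/2 + 20/1 = 279175675/3879876 ≈ 71.95.

71.95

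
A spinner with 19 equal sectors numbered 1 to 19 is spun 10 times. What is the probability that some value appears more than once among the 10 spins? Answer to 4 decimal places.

P(all 10 different) = 19/19 · 18/19 · ··· · 10/19 ≈ 0.0547.
P(at least two equal) = 1 − 0.0547 = 0.9453.

0.9453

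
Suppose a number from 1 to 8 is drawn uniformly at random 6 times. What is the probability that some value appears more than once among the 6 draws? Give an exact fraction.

P(all 6 different) = 8/8 · 7/8 · ··· · 3/8 = 315/4096.
P(at least two equal) = 1 − 315/4096 = 3781/4096.

3781/4096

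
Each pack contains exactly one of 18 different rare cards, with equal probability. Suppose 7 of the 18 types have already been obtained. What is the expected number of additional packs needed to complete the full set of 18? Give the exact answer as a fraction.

Starting from 7 distinct types, each trial gives a new one with probability (18−i)/18 when i types are held, so the wait for the next new type is 18/(18−i).
E = 18/11 + 18/10 + 18/9 + 18/8 + 18/7 + 18/6 + 18/5 + 18/4 + 18/3 + 18/2 + 18/1 = 83711/1540.

83711/1540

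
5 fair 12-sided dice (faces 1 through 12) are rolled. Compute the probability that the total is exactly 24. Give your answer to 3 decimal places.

There are 12^5 = 248832 equally likely outcomes.
The number of ordered 5-tuples from {1,…,12} summing to 24 is 7205.
P(sum = 24) = 7205/248832 ≈ 0.029.

0.029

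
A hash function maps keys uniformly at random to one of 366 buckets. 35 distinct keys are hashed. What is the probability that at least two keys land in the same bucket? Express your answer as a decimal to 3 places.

0.813

It's easier to compute the probability that all 35 are distinct.
P(all distinct) = 366/366 · 365/366 · ··· · 332/366 ≈ 0.187.
So the probability of at least one match is 1 − 0.187 = 0.813.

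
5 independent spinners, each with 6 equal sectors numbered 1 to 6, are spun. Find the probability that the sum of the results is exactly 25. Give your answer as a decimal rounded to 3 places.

There are 6^5 = 7776 equally likely outcomes.
The number of ordered 5-tuples from {1,…,6} summing to 25 is 126.
P(sum = 25) = 126/7776 = 7/432 ≈ 0.016.

0.016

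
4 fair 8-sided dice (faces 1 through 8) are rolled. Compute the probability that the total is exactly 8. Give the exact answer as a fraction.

35/4096

There are 8^4 = 4096 equally likely outcomes.
The number of ordered 4-tuples from {1,…,8} summing to 8 is 35.
P(sum = 8) = 35/4096.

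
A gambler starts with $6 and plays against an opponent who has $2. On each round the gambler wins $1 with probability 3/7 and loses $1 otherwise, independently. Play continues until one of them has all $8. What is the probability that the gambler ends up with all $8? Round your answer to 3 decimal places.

Let r = q/p = (4/7)/(3/7) = 4/3. The recurrence P(i) = p·P(i+1) + q·P(i−1) with P(0)=0, P(8)=1 gives P(i) = (1 − r^i)/(1 − r^8).
P(6) = (1 − (4/3)^6) / (1 − (4/3)^8) = 4329/8425 ≈ 0.514.

0.514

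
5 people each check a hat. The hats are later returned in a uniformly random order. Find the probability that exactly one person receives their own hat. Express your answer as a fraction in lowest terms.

Choose which one is fixed: C(5,1) = 5 ways.
The remaining 4 must have no fixed point: D(4) = 9.
P = 5·9/120 = 3/8.

3/8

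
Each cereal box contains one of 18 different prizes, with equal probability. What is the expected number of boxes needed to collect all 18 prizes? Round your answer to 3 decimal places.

62.912

After i distinct types are collected, each trial gives a new one with probability (18−i)/18, so the expected wait for the next new type is 18/(18−i).
E = 18/18 + 18/17 + 18/16 + 18/15 + 18/14 + 18/13 + 18/12 + 18/11 + 18/10 + 18/9 + 18/8 + 18/7 + 18/6 + 18/5 + 18/4 + 18/3 + 18/2 + 18/1 = 42822903/680680 ≈ 62.912.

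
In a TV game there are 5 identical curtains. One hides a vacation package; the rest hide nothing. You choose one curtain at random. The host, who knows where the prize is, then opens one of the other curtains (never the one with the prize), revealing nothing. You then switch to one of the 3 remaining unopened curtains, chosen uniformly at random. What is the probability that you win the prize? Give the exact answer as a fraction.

4/15

Your original curtain holds the prize with probability 1/5, so the other 4 collectively hold it with probability 4/5.
The host can always find an empty curtain to open, so this doesn't change that 4/5; it is now spread over the 3 remaining unopened curtains.
P(win by switching) = (4/5) · (1/3) = 4/15.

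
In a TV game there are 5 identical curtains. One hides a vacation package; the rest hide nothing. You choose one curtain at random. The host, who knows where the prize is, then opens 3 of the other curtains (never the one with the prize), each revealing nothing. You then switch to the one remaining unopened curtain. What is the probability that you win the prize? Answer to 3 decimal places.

0.800

Your original curtain holds the prize with probability 1/5, so the other 4 collectively hold it with probability 4/5.
The host can always find 3 empty curtains to open, so the reveals don't change that 4/5; it is now spread over the 1 remaining unopened curtain.
P(win by switching) = (4/5) · (1/1) = 4/5 ≈ 0.800.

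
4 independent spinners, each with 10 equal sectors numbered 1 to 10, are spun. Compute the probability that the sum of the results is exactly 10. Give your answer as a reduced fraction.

21/2500

There are 10^4 = 10000 equally likely outcomes.
The number of ordered 4-tuples from {1,…,10} summing to 10 is 84.
P(sum = 10) = 84/10000 = 21/2500.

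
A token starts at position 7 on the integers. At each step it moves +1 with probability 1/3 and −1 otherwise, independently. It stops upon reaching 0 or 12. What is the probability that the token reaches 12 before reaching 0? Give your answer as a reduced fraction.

127/4095

Let r = q/p = (2/3)/(1/3) = 2. The recurrence P(i) = p·P(i+1) + q·P(i−1) with P(0)=0, P(12)=1 gives P(i) = (1 − r^i)/(1 − r^12).
P(7) = (1 − (2)^7) / (1 − (2)^12) = 127/4095.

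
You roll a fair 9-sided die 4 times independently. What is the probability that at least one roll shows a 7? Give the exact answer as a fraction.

2465/6561

P(no roll shows a 7) = (8/9)^4 = 4096/6561.
P(at least one) = 1 − 4096/6561 = 2465/6561.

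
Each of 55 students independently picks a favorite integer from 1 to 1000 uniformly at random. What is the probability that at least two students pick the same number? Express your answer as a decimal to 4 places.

0.7797

It's easier to compute the probability that all 55 are distinct.
P(all distinct) = 1000/1000 · 999/1000 · ··· · 946/1000 ≈ 0.2203.
So the probability of at least one match is 1 − 0.2203 = 0.7797.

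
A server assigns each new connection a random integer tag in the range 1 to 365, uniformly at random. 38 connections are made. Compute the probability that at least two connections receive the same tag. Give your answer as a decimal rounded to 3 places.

It's easier to compute the probability that all 38 are distinct.
P(all distinct) = 365/365 · 364/365 · ··· · 328/365 ≈ 0.136.
So the probability of at least one match is 1 − 0.136 = 0.864.

0.864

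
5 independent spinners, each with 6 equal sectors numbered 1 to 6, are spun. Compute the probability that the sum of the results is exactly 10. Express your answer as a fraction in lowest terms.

7/432

There are 6^5 = 7776 equally likely outcomes.
The number of ordered 5-tuples from {1,…,6} summing to 10 is 126.
P(sum = 10) = 126/7776 = 7/432.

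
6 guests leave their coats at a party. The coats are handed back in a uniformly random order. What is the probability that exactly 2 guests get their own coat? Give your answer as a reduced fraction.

Choose which 2 of the 6 are fixed: C(6,2) = 15 ways.
The remaining 4 must have no fixed point: D(4) = 9.
P = 15·9/720 = 3/16.

3/16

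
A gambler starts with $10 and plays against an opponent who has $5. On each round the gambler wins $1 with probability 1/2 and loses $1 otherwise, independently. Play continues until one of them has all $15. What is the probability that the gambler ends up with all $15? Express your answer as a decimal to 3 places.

0.667

With a fair step, P(i) = ½P(i−1) + ½P(i+1) with P(0)=0, P(15)=1 has the linear solution P(i) = i/15.
P(10) = 10/15 = 2/3 ≈ 0.667.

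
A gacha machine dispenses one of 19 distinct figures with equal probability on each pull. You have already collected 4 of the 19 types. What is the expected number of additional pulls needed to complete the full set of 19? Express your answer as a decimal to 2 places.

63.05

Starting from 4 distinct types, each trial gives a new one with probability (19−i)/19 when i types are held, so the wait for the next new type is 19/(19−i).
E = 19/15 + 19/14 + 19/13 + 19/12 + 19/11 + 19/10 + 19/9 + 19/8 + 19/7 + 19/6 + 19/5 + 19/4 + 19/3 + 19/2 + 19/1 = 22719383/360360 ≈ 63.05.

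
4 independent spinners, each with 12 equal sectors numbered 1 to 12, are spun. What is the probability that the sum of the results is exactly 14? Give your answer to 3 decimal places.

There are 12^4 = 20736 equally likely outcomes.
The number of ordered 4-tuples from {1,…,12} summing to 14 is 286.
P(sum = 14) = 286/20736 = 143/10368 ≈ 0.014.

0.014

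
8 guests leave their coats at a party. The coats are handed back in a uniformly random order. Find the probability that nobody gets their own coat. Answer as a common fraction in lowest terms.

This is the derangement probability: permutations of 8 with no fixed point.
D(8) = 8! · (1 − 1/1! + 1/2! − ··· + (−1)^8/8!) = 14833.
P = 14833/40320 = 2119/5760.

2119/5760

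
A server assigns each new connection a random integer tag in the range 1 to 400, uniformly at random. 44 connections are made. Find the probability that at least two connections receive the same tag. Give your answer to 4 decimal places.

0.9142

It's easier to compute the probability that all 44 are distinct.
P(all distinct) = 400/400 · 399/400 · ··· · 357/400 ≈ 0.0858.
So the probability of at least one match is 1 − 0.0858 = 0.9142.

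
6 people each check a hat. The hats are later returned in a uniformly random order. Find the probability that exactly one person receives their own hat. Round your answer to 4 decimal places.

0.3667

Choose which one is fixed: C(6,1) = 6 ways.
The remaining 5 must have no fixed point: D(5) = 44.
P = 6·44/720 = 11/30 ≈ 0.3667.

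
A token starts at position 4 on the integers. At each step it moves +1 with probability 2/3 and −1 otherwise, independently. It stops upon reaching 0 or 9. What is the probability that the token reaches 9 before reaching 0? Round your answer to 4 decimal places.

0.9393

Let r = q/p = (1/3)/(2/3) = 1/2. The recurrence P(i) = p·P(i+1) + q·P(i−1) with P(0)=0, P(9)=1 gives P(i) = (1 − r^i)/(1 − r^9).
P(4) = (1 − (1/2)^4) / (1 − (1/2)^9) = 480/511 ≈ 0.9393.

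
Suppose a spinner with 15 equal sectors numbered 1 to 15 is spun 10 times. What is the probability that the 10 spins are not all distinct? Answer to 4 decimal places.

P(all 10 different) = 15/15 · 14/15 · ··· · 6/15 ≈ 0.0189.
P(at least two equal) = 1 − 0.0189 = 0.9811.

0.9811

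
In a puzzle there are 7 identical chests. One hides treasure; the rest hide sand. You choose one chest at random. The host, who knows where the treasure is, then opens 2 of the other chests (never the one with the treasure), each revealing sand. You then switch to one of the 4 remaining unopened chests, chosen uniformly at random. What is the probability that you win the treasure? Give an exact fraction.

Your original chest holds the treasure with probability 1/7, so the other 6 collectively hold it with probability 6/7.
The host can always find 2 empty chests to open, so the reveals don't change that 6/7; it is now spread over the 4 remaining unopened chests.
P(win by switching) = (6/7) · (1/4) = 3/14.

3/14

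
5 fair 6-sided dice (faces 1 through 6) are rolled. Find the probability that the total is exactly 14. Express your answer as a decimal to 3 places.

There are 6^5 = 7776 equally likely outcomes.
The number of ordered 5-tuples from {1,…,6} summing to 14 is 540.
P(sum = 14) = 540/7776 = 5/72 ≈ 0.069.

0.069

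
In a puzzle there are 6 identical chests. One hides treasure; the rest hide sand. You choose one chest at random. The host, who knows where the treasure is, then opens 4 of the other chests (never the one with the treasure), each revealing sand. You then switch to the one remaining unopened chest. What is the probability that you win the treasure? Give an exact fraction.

5/6

Your original chest holds the treasure with probability 1/6, so the other 5 collectively hold it with probability 5/6.
The host can always find 4 empty chests to open, so the reveals don't change that 5/6; it is now spread over the 1 remaining unopened chest.
P(win by switching) = (5/6) · (1/1) = 5/6.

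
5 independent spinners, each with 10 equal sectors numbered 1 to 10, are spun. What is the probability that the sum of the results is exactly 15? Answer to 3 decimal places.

There are 10^5 = 100000 equally likely outcomes.
The number of ordered 5-tuples from {1,…,10} summing to 15 is 996.
P(sum = 15) = 996/100000 = 249/25000 ≈ 0.010.

0.010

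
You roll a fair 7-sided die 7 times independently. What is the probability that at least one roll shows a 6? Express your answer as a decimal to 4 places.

P(no roll shows a 6) = (6/7)^7 ≈ 0.3399.
P(at least one) = 1 − 0.3399 = 0.6601.

0.6601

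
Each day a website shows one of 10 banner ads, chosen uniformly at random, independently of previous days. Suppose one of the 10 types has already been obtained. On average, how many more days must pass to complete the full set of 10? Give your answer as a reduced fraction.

7129/252

Starting from 1 distinct type, each trial gives a new one with probability (10−i)/10 when i types are held, so the wait for the next new type is 10/(10−i).
E = 10/9 + 10/8 + 10/7 + 10/6 + 10/5 + 10/4 + 10/3 + 10/2 + 10/1 = 7129/252.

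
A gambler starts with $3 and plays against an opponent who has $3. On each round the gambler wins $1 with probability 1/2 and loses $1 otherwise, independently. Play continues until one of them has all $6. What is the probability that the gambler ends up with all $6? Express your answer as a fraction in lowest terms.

With a fair step, P(i) = ½P(i−1) + ½P(i+1) with P(0)=0, P(6)=1 has the linear solution P(i) = i/6.
P(3) = 3/6 = 1/2.

1/2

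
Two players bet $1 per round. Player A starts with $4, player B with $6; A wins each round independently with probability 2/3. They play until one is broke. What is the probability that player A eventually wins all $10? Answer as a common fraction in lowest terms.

320/341

Let r = q/p = (1/3)/(2/3) = 1/2. The recurrence P(i) = p·P(i+1) + q·P(i−1) with P(0)=0, P(10)=1 gives P(i) = (1 − r^i)/(1 − r^10).
P(4) = (1 − (1/2)^4) / (1 − (1/2)^10) = 320/341.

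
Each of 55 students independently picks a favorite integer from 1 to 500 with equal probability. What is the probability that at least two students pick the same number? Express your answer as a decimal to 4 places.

0.9542

It's easier to compute the probability that all 55 are distinct.
P(all distinct) = 500/500 · 499/500 · ··· · 446/500 ≈ 0.0458.
So the probability of at least one match is 1 − 0.0458 = 0.9542.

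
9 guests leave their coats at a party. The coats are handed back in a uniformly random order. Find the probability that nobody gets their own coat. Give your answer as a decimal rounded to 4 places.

0.3679

This is the derangement probability: permutations of 9 with no fixed point.
D(9) = 9! · (1 − 1/1! + 1/2! − ··· + (−1)^9/9!) = 133496.
P = 133496/362880 = 16687/45360 ≈ 0.3679.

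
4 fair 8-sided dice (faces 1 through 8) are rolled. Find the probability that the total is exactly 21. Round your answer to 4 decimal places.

There are 8^4 = 4096 equally likely outcomes.
The number of ordered 4-tuples from {1,…,8} summing to 21 is 284.
P(sum = 21) = 284/4096 = 71/1024 ≈ 0.0693.

0.0693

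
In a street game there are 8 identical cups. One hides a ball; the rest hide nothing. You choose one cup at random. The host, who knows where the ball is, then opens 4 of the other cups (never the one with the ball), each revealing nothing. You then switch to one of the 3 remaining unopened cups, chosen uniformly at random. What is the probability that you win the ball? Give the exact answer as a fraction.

7/24

Your original cup holds the ball with probability 1/8, so the other 7 collectively hold it with probability 7/8.
The host can always find 4 empty cups to open, so the reveals don't change that 7/8; it is now spread over the 3 remaining unopened cups.
P(win by switching) = (7/8) · (1/3) = 7/24.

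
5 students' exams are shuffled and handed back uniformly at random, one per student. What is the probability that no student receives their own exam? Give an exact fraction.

This is the derangement probability: permutations of 5 with no fixed point.
D(5) = 5! · (1 − 1/1! + 1/2! − ··· + (−1)^5/5!) = 44.
P = 44/120 = 11/30.

11/30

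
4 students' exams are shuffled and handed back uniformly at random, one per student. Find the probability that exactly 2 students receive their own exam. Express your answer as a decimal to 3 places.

Choose which 2 of the 4 are fixed: C(4,2) = 6 ways.
The remaining 2 must have no fixed point: D(2) = 1.
P = 6·1/24 = 1/4 ≈ 0.250.

0.250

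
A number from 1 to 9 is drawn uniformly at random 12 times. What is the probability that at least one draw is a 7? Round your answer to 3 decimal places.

0.757

P(no draw is a 7) = (8/9)^12 ≈ 0.243.
P(at least one) = 1 − 0.243 = 0.757.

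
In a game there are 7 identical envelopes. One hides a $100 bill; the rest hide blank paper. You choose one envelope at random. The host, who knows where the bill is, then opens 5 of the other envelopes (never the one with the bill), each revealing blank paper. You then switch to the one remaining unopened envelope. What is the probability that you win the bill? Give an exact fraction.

Your original envelope holds the bill with probability 1/7, so the other 6 collectively hold it with probability 6/7.
The host can always find 5 empty envelopes to open, so the reveals don't change that 6/7; it is now spread over the 1 remaining unopened envelope.
P(win by switching) = (6/7) · (1/1) = 6/7.

6/7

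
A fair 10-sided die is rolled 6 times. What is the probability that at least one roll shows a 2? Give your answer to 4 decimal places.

0.4686

P(no roll shows a 2) = (9/10)^6 ≈ 0.5314.
P(at least one) = 1 − 0.5314 = 0.4686.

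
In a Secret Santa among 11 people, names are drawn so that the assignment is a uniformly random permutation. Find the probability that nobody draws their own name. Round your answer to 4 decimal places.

This is the derangement probability: permutations of 11 with no fixed point.
D(11) = 11! · (1 − 1/1! + 1/2! − ··· + (−1)^11/11!) = 14684570.
P = 14684570/39916800 = 1468457/3991680 ≈ 0.3679.

0.3679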